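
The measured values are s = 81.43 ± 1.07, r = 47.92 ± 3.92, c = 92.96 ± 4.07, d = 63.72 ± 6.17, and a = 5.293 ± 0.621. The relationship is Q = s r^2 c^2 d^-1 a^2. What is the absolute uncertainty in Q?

Q is a product of powers, so relative uncertainties combine in quadrature:
  (1·δs/s)² = (1×0.0131)² = 0.000173;  (2·δr/r)² = (2×0.0818)² = 0.0268;  (2·δc/c)² = (2×0.0438)² = 0.00767;  (-1·δd/d)² = (-1×0.0968)² = 0.00938;  (2·δa/a)² = (2×0.117)² = 0.0551
δQ/Q = √(0.0990) = 0.315
Q = 7.105e+08, so δQ = 0.315 × 7.105e+08 = 2.24e+08.

2.24e+08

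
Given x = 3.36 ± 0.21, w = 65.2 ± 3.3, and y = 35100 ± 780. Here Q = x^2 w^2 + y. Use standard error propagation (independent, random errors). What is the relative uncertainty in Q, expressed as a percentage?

Let p = x^2·w^2 = 48000. δp/p = √((2·δx/x)² + (2·δw/w)²) = √(0.0156 + 0.0102) = 0.161, so δp = 7720.
Q = p + y: δQ = √(δp² + δy²) = √(5.96e+07 + 6.08e+05) = 7760
Q = 83100, so δQ/Q = 7760/83100 = 0.0934.

9.34%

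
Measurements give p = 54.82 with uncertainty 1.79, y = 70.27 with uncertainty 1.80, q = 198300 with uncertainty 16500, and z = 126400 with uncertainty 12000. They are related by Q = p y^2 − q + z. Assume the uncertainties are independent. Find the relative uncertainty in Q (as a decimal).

Let w = p·y^2 = 270700. δw/w = √((1·δp/p)² + (2·δy/y)²) = √(0.00107 + 0.00262) = 0.0608, so δw = 16400.
Q = w − q + z: δQ = √(δw² + δq² + δz²) = √(2.7e+08 + 2.72e+08 + 1.44e+08) = 26200
Q = 198800, so δQ/Q = 26200/198800 = 0.132.

0.132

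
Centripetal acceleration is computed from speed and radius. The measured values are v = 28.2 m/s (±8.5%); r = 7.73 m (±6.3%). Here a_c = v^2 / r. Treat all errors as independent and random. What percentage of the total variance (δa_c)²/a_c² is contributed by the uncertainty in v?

87.9%

(δa_c/a_c)² = (2·δv/v)² + (-1·δr/r)²
  v term: (2×0.0850)² = 0.0289
  r term: (-1×0.0630)² = 0.00397
Total = 0.0329. Share from v = 0.0289/0.0329 = 0.879.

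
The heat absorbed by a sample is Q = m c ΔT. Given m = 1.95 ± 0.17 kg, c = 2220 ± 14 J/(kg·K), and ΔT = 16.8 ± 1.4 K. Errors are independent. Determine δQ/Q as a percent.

12.1%

Products/powers → add relative errors in quadrature, weighted by exponent:
  (1·δm/m)² = (1×0.0872)² = 0.00760;  (1·δc/c)² = (1×0.00631)² = 3.98e-05;  (1·δΔT/ΔT)² = (1×0.0833)² = 0.00694
δQ/Q = √(0.0146) = 0.121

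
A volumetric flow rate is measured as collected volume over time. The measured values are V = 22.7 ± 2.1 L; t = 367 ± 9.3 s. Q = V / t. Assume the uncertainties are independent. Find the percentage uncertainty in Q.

9.59%

Since Q is a product/quotient, work with relative uncertainties:
  (1·δV/V)² = (1×0.0925)² = 0.00856;  (-1·δt/t)² = (-1×0.0253)² = 0.000642
δQ/Q = √(0.00920) = 0.0959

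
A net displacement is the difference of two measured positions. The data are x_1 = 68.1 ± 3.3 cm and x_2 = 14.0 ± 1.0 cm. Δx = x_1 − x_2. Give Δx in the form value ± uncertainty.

54.1 ± 3.45 cm

Each term contributes (cᵢ δxᵢ)² to (δΔx)²:
  (δx_1)² = 10.9;  (δx_2)² = 1.00
δΔx = √(11.9) = 3.45 cm
Δx = 54.1 cm.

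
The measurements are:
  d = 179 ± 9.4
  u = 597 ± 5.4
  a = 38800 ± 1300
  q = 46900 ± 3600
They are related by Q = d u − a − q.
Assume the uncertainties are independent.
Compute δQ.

6860

Let p = d·u = 1.07e+05. δp/p = √((1·δd/d)² + (1·δu/u)²) = √(0.00276 + 8.18e-05) = 0.0533, so δp = 5690.
Q = p − a − q: δQ = √(δp² + δa² + δq²) = √(3.24e+07 + 1.69e+06 + 1.3e+07) = 6860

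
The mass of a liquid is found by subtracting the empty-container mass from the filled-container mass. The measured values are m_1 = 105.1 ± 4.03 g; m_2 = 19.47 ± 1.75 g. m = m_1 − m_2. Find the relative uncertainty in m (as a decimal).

m is a linear combination, so absolute uncertainties add in quadrature:
  (δm_1)² = 16.2;  (δm_2)² = 3.06
δm = √(19.3) = 4.39 g
m = 85.63 g, so δm/m = 4.39/85.63 = 0.0513.

0.0513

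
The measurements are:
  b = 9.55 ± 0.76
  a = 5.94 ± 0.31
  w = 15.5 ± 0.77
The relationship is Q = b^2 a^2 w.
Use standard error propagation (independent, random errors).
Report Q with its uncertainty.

49900 ± 9810

For a monomial Q ∝ b^2, a^2, w, fractional errors add in quadrature:
  (2·δb/b)² = (2×0.0796)² = 0.0253;  (2·δa/a)² = (2×0.0522)² = 0.0109;  (1·δw/w)² = (1×0.0497)² = 0.00247
δQ/Q = √(0.0387) = 0.197
Q = 49900, so δQ = 0.197 × 49900 = 9810.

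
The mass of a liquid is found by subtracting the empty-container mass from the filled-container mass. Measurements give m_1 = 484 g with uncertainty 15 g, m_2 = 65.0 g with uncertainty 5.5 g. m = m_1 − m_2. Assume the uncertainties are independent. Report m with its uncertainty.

Absolute uncertainties add in quadrature for a linear combination:
  (δm_1)² = 225;  (δm_2)² = 30.2
δm = √(255) = 16.0 g
m = 419 g.

419 ± 16.0 g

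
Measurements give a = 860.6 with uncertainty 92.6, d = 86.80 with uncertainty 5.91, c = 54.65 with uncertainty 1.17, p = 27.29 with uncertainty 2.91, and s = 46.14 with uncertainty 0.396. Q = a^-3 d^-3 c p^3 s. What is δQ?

6.13e-08

Q is a product of powers, so relative uncertainties combine in quadrature:
  (-3·δa/a)² = (-3×0.108)² = 0.104;  (-3·δd/d)² = (-3×0.0681)² = 0.0417;  (1·δc/c)² = (1×0.0214)² = 0.000458;  (3·δp/p)² = (3×0.107)² = 0.102;  (1·δs/s)² = (1×0.00858)² = 7.37e-05
δQ/Q = √(0.249) = 0.499
Q = 1.229e-07, so δQ = 0.499 × 1.229e-07 = 6.13e-08.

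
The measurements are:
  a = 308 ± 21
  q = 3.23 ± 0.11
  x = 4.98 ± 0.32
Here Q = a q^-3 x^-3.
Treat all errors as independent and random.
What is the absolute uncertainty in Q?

Since Q is a product/quotient, work with relative uncertainties:
  (1·δa/a)² = (1×0.0682)² = 0.00465;  (-3·δq/q)² = (-3×0.0341)² = 0.0104;  (-3·δx/x)² = (-3×0.0643)² = 0.0372
δQ/Q = √(0.0522) = 0.229
Q = 0.0740, so δQ = 0.229 × 0.0740 = 0.0169.

0.0169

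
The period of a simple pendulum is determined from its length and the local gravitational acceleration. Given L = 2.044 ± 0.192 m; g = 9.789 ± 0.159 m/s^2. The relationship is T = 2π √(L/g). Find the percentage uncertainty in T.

4.77%

Each factor contributes (exponent × relative error)² to (δT/T)²:
  (½·δL/L)² = (0.5×0.0939)² = 0.00221;  (−½·δg/g)² = (-0.5×0.0162)² = 6.6e-05
δT/T = √(0.00227) = 0.0477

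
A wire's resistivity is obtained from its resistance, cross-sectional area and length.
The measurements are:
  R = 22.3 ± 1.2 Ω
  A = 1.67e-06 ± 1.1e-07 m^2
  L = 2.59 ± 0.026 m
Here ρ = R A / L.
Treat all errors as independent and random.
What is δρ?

Each factor contributes (exponent × relative error)² to (δρ/ρ)²:
  (1·δR/R)² = (1×0.0538)² = 0.00290;  (1·δA/A)² = (1×0.0659)² = 0.00434;  (-1·δL/L)² = (-1×0.0100)² = 0.000101
δρ/ρ = √(0.00734) = 0.0856
ρ = 1.44e-05 Ω·m, so δρ = 0.0856 × 1.44e-05 = 1.23e-06 Ω·m.

1.23e-06 Ω·m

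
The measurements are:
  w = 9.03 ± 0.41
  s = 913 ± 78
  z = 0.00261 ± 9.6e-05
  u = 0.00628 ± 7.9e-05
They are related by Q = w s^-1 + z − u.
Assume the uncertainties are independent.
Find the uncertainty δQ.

0.000965

Let p = w·s^-1 = 0.00989. δp/p = √((1·δw/w)² + (-1·δs/s)²) = √(0.00206 + 0.00730) = 0.0967, so δp = 0.000957.
Q = p + z − u: δQ = √(δp² + δz² + δu²) = √(9.16e-07 + 9.22e-09 + 6.24e-09) = 0.000965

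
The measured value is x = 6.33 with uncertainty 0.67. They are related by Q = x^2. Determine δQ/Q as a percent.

21.2%

For a monomial Q ∝ x^2, fractional errors add in quadrature:
  (2·δx/x)² = (2×0.106)² = 0.0448
δQ/Q = √(0.0448) = 0.212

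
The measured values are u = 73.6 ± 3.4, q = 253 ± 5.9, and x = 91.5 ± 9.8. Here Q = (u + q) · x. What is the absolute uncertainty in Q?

Let w = u + q = 327. δw = √(δu² + δq²) = √(11.6 + 34.8) = 6.81, so δw/w = 0.0208.
Q is then a monomial in w, x:
δQ/Q = √((δw/w)² + (1·δx/x)²) = √(0.000435 + 0.0115) = 0.109
Q = 29900, so δQ = 0.109 × 29900 = 3260.

3260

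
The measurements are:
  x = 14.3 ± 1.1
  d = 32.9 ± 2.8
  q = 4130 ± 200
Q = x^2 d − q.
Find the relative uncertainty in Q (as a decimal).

Let p = x^2·d = 6730. δp/p = √((2·δx/x)² + (1·δd/d)²) = √(0.0237 + 0.00724) = 0.176, so δp = 1180.
Q = p − q: δQ = √(δp² + δq²) = √(1.4e+06 + 40000) = 1200
Q = 2600, so δQ/Q = 1200/2600 = 0.462.

0.462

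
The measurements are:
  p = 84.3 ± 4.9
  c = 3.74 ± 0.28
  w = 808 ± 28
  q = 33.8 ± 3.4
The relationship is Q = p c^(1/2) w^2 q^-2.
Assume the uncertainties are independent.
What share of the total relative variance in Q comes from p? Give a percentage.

6.75%

(δQ/Q)² = (1·δp/p)² + (½·δc/c)² + (2·δw/w)² + (-2·δq/q)²
  p term: (1×0.0581)² = 0.00338
  c term: (0.5×0.0749)² = 0.00140
  w term: (2×0.0347)² = 0.00480
  q term: (-2×0.101)² = 0.0405
Total = 0.0501. Share from p = 0.00338/0.0501 = 0.0675.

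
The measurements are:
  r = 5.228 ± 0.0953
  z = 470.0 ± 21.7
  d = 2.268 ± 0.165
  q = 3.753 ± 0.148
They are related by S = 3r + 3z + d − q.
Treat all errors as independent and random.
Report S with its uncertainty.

Absolute uncertainties add in quadrature for a linear combination:
  (3·δr)² = 0.0817;  (3·δz)² = 4240;  (δd)² = 0.0272;  (δq)² = 0.0219
δS = √(4240) = 65.1
S = 1424.

1424 ± 65.1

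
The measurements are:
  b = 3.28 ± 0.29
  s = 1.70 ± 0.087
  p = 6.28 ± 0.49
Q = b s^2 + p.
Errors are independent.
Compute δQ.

Let w = b·s^2 = 9.48. δw/w = √((1·δb/b)² + (2·δs/s)²) = √(0.00782 + 0.0105) = 0.135, so δw = 1.28.
Q = w + p: δQ = √(δw² + δp²) = √(1.64 + 0.240) = 1.37

1.37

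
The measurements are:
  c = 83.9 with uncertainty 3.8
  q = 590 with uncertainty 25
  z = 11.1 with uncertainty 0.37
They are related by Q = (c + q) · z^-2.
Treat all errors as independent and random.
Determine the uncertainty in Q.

Let u = c + q = 674. δu = √(δc² + δq²) = √(14.4 + 625) = 25.3, so δu/u = 0.0375.
Q is then a monomial in u, z:
δQ/Q = √((δu/u)² + (-2·δz/z)²) = √(0.00141 + 0.00444) = 0.0765
Q = 5.47, so δQ = 0.0765 × 5.47 = 0.418.

0.418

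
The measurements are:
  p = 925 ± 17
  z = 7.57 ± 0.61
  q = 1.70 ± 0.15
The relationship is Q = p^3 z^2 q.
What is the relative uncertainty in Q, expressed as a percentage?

19.2%

Products/powers → add relative errors in quadrature, weighted by exponent:
  (3·δp/p)² = (3×0.0184)² = 0.00304;  (2·δz/z)² = (2×0.0806)² = 0.0260;  (1·δq/q)² = (1×0.0882)² = 0.00779
δQ/Q = √(0.0368) = 0.192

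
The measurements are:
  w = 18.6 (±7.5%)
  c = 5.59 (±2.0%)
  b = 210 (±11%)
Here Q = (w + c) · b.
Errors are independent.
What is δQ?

631

Let u = w + c = 24.2. δu = √(δw² + δc²) = √(1.95 + 0.0125) = 1.40, so δu/u = 0.0579.
Q is then a monomial in u, b:
δQ/Q = √((δu/u)² + (1·δb/b)²) = √(0.00335 + 0.0121) = 0.124
Q = 5080, so δQ = 0.124 × 5080 = 631.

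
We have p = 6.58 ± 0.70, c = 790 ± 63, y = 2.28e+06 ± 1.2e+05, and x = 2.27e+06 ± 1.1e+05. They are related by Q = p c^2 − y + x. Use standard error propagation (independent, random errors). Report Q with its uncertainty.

Let w = p·c^2 = 4.11e+06. δw/w = √((1·δp/p)² + (2·δc/c)²) = √(0.0113 + 0.0254) = 0.192, so δw = 7.87e+05.
Q = w − y + x: δQ = √(δw² + δy² + δx²) = √(6.2e+11 + 1.44e+10 + 1.21e+10) = 8.04e+05
Q = 4.1e+06.

(4.10 ± 0.804) × 10^6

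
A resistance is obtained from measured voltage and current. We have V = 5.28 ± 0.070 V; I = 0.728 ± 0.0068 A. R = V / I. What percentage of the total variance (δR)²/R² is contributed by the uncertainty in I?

33.2%

(δR/R)² = (1·δV/V)² + (-1·δI/I)²
  V term: (1×0.0133)² = 0.000176
  I term: (-1×0.00934)² = 8.72e-05
Total = 0.000263. Share from I = 8.72e-05/0.000263 = 0.332.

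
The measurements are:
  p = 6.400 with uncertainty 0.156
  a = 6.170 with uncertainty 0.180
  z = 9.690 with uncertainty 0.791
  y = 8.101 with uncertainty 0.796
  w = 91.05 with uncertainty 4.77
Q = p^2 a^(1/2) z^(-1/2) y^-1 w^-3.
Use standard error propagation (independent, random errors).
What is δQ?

Relative error in a monomial: (δQ/Q)² = Σ (nᵢ · δxᵢ/xᵢ)².
  (2·δp/p)² = (2×0.0244)² = 0.00238;  (½·δa/a)² = (0.5×0.0292)² = 0.000213;  (−½·δz/z)² = (-0.5×0.0816)² = 0.00167;  (-1·δy/y)² = (-1×0.0983)² = 0.00965;  (-3·δw/w)² = (-3×0.0524)² = 0.0247
δQ/Q = √(0.0386) = 0.196
Q = 5.345e-06, so δQ = 0.196 × 5.345e-06 = 1.05e-06.

1.05e-06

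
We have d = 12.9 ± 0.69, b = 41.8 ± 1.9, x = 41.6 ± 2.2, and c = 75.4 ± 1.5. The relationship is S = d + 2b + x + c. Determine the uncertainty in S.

Absolute uncertainties add in quadrature for a linear combination:
  (δd)² = 0.476;  (2·δb)² = 14.4;  (δx)² = 4.84;  (δc)² = 2.25
δS = √(22.0) = 4.69

4.69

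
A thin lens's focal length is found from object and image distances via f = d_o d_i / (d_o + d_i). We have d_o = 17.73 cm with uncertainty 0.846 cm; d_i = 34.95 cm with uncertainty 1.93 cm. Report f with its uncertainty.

11.76 ± 0.432 cm

∂f/∂d_o = (d_i/(d_o+d_i))² = 0.440;  ∂f/∂d_i = (d_o/(d_o+d_i))² = 0.113
δf = √((∂f/∂d_o · δd_o)² + (∂f/∂d_i · δd_i)²) = √(0.139 + 0.0478) = 0.432 cm
f = 11.76 cm.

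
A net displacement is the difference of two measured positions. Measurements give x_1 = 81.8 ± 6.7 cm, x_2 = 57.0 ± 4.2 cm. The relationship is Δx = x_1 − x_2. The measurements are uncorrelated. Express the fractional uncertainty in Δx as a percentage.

For a sum/difference, combine absolute errors in quadrature:
  (δx_1)² = 44.9;  (δx_2)² = 17.6
δΔx = √(62.5) = 7.91 cm
Δx = 24.8 cm, so δΔx/Δx = 7.91/24.8 = 0.319.

31.9%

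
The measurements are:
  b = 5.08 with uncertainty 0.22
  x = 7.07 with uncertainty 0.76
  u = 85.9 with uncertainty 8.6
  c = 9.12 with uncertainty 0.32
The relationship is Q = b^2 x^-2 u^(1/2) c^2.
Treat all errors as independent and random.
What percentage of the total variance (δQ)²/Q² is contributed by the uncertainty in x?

75.6%

(δQ/Q)² = (2·δb/b)² + (-2·δx/x)² + (½·δu/u)² + (2·δc/c)²
  b term: (2×0.0433)² = 0.00750
  x term: (-2×0.107)² = 0.0462
  u term: (0.5×0.100)² = 0.00251
  c term: (2×0.0351)² = 0.00492
Total = 0.0612. Share from x = 0.0462/0.0612 = 0.756.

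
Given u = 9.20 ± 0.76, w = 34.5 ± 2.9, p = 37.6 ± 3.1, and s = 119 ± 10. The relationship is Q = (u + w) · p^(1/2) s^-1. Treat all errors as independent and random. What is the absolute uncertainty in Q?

Let h = u + w = 43.7. δh = √(δu² + δw²) = √(0.578 + 8.41) = 3.00, so δh/h = 0.0686.
Q is then a monomial in h, p, s:
δQ/Q = √((δh/h)² + (½·δp/p)² + (-1·δs/s)²) = √(0.00471 + 0.00170 + 0.00706) = 0.116
Q = 2.25, so δQ = 0.116 × 2.25 = 0.261.

0.261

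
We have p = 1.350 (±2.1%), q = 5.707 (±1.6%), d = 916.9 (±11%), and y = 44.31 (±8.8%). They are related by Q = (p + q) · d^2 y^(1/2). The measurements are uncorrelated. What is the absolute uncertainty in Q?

Let u = p + q = 7.057. δu = √(δp² + δq²) = √(0.000804 + 0.00834) = 0.0956, so δu/u = 0.0135.
Q is then a monomial in u, d, y:
δQ/Q = √((δu/u)² + (2·δd/d)² + (½·δy/y)²) = √(0.000184 + 0.0484 + 0.00194) = 0.225
Q = 3.949e+07, so δQ = 0.225 × 3.949e+07 = 8.88e+06.

8.88e+06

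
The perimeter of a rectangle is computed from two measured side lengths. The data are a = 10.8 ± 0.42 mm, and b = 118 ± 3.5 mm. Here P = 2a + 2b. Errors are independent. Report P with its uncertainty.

258 ± 7.05 mm

For a sum/difference, combine absolute errors in quadrature:
  (2·δa)² = 0.706;  (2·δb)² = 49.0
δP = √(49.7) = 7.05 mm
P = 258 mm.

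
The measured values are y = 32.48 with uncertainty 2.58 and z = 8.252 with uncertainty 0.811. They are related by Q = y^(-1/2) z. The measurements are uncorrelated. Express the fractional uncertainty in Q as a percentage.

Products/powers → add relative errors in quadrature, weighted by exponent:
  (−½·δy/y)² = (-0.5×0.0794)² = 0.00158;  (1·δz/z)² = (1×0.0983)² = 0.00966
δQ/Q = √(0.0112) = 0.106

10.6%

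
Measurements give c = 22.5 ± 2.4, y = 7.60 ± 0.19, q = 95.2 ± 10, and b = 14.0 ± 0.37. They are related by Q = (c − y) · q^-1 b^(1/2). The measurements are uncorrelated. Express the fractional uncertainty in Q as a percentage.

19.3%

Let u = c − y = 14.9. δu = √(δc² + δy²) = √(5.76 + 0.0361) = 2.41, so δu/u = 0.162.
Q is then a monomial in u, q, b:
δQ/Q = √((δu/u)² + (-1·δq/q)² + (½·δb/b)²) = √(0.0261 + 0.0110 + 0.000175) = 0.193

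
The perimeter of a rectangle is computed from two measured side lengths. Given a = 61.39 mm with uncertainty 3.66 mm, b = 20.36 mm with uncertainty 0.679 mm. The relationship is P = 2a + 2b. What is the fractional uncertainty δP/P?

0.0455

P is a linear combination, so absolute uncertainties add in quadrature:
  (2·δa)² = 53.6;  (2·δb)² = 1.84
δP = √(55.4) = 7.44 mm
P = 163.5 mm, so δP/P = 7.44/163.5 = 0.0455.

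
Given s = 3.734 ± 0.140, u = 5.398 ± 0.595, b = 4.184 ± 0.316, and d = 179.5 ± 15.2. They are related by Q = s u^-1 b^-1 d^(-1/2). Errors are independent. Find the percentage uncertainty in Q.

Q is a product of powers, so relative uncertainties combine in quadrature:
  (1·δs/s)² = (1×0.0375)² = 0.00141;  (-1·δu/u)² = (-1×0.110)² = 0.0121;  (-1·δb/b)² = (-1×0.0755)² = 0.00570;  (−½·δd/d)² = (-0.5×0.0847)² = 0.00179
δQ/Q = √(0.0211) = 0.145

14.5%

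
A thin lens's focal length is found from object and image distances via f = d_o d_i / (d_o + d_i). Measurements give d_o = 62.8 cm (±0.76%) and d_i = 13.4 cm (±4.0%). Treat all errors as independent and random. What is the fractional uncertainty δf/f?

0.0330

∂f/∂d_o = (d_i/(d_o+d_i))² = 0.0309;  ∂f/∂d_i = (d_o/(d_o+d_i))² = 0.679
δf = √((∂f/∂d_o · δd_o)² + (∂f/∂d_i · δd_i)²) = √(0.000218 + 0.133) = 0.364 cm
f = 11.0 cm, so δf/f = 0.364/11.0 = 0.0330.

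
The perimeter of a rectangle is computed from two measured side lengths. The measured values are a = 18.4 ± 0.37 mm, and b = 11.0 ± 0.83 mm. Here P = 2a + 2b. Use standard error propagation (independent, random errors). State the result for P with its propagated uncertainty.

58.8 ± 1.82 mm

Sums and differences: (δP)² = Σ (cᵢ δxᵢ)².
  (2·δa)² = 0.548;  (2·δb)² = 2.76
δP = √(3.30) = 1.82 mm
P = 58.8 mm.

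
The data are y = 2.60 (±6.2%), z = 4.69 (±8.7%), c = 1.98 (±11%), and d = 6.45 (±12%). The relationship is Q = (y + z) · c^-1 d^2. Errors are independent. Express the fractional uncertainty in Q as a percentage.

27.1%

Let u = y + z = 7.29. δu = √(δy² + δz²) = √(0.0260 + 0.166) = 0.439, so δu/u = 0.0602.
Q is then a monomial in u, c, d:
δQ/Q = √((δu/u)² + (-1·δc/c)² + (2·δd/d)²) = √(0.00362 + 0.0121 + 0.0576) = 0.271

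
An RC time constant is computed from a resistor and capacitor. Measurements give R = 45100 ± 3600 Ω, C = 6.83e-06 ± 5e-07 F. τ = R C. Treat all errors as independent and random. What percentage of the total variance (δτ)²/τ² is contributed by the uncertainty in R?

54.3%

(δτ/τ)² = (1·δR/R)² + (1·δC/C)²
  R term: (1×0.0798)² = 0.00637
  C term: (1×0.0732)² = 0.00536
Total = 0.0117. Share from R = 0.00637/0.0117 = 0.543.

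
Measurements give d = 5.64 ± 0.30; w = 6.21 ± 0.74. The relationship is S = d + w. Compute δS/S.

0.0674

Each term contributes (cᵢ δxᵢ)² to (δS)²:
  (δd)² = 0.0900;  (δw)² = 0.548
δS = √(0.638) = 0.798
S = 11.8, so δS/S = 0.798/11.8 = 0.0674.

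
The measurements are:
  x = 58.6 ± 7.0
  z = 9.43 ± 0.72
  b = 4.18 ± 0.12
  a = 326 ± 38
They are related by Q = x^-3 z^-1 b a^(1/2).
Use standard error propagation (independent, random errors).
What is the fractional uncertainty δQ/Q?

0.372

Relative error in a monomial: (δQ/Q)² = Σ (nᵢ · δxᵢ/xᵢ)².
  (-3·δx/x)² = (-3×0.119)² = 0.128;  (-1·δz/z)² = (-1×0.0764)² = 0.00583;  (1·δb/b)² = (1×0.0287)² = 0.000824;  (½·δa/a)² = (0.5×0.117)² = 0.00340
δQ/Q = √(0.138) = 0.372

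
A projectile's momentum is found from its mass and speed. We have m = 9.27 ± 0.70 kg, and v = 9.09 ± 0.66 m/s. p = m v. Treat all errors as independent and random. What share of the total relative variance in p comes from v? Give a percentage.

48.0%

(δp/p)² = (1·δm/m)² + (1·δv/v)²
  m term: (1×0.0755)² = 0.00570
  v term: (1×0.0726)² = 0.00527
Total = 0.0110. Share from v = 0.00527/0.0110 = 0.480.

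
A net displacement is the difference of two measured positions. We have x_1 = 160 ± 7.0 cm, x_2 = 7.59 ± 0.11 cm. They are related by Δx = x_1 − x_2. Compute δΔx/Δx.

0.0459

Each term contributes (cᵢ δxᵢ)² to (δΔx)²:
  (δx_1)² = 49.0;  (δx_2)² = 0.0121
δΔx = √(49.0) = 7.00 cm
Δx = 152 cm, so δΔx/Δx = 7.00/152 = 0.0459.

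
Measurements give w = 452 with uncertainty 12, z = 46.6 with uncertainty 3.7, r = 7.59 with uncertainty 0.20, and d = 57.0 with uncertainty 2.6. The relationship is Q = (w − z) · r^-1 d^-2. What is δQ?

Let u = w − z = 405. δu = √(δw² + δz²) = √(144 + 13.7) = 12.6, so δu/u = 0.0310.
Q is then a monomial in u, r, d:
δQ/Q = √((δu/u)² + (-1·δr/r)² + (-2·δd/d)²) = √(0.000959 + 0.000694 + 0.00832) = 0.0999
Q = 0.0164, so δQ = 0.0999 × 0.0164 = 0.00164.

0.00164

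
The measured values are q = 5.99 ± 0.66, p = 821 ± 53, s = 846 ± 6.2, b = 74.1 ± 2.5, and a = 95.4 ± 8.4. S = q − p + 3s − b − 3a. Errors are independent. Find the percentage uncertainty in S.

4.52%

Sums and differences: (δS)² = Σ (cᵢ δxᵢ)².
  (δq)² = 0.436;  (δp)² = 2810;  (3·δs)² = 346;  (δb)² = 6.25;  (3·δa)² = 635
δS = √(3800) = 61.6
S = 1360, so δS/S = 61.6/1360 = 0.0452.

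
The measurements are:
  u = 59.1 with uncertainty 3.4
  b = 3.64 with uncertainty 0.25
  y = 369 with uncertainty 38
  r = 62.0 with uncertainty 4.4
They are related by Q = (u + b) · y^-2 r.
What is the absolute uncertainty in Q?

0.00641

Let w = u + b = 62.7. δw = √(δu² + δb²) = √(11.6 + 0.0625) = 3.41, so δw/w = 0.0543.
Q is then a monomial in w, y, r:
δQ/Q = √((δw/w)² + (-2·δy/y)² + (1·δr/r)²) = √(0.00295 + 0.0424 + 0.00504) = 0.225
Q = 0.0286, so δQ = 0.225 × 0.0286 = 0.00641.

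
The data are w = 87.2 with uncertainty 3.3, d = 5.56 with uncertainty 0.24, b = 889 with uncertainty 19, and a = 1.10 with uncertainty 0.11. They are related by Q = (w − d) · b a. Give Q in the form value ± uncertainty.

79800 ± 8780

Let u = w − d = 81.6. δu = √(δw² + δd²) = √(10.9 + 0.0576) = 3.31, so δu/u = 0.0405.
Q is then a monomial in u, b, a:
δQ/Q = √((δu/u)² + (1·δb/b)² + (1·δa/a)²) = √(0.00164 + 0.000457 + 0.0100) = 0.110
Q = 79800, so δQ = 0.110 × 79800 = 8780.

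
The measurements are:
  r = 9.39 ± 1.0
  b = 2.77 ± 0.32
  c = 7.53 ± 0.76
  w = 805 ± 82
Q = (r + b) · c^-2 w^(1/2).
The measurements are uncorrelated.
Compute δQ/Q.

Let u = r + b = 12.2. δu = √(δr² + δb²) = √(1.00 + 0.102) = 1.05, so δu/u = 0.0863.
Q is then a monomial in u, c, w:
δQ/Q = √((δu/u)² + (-2·δc/c)² + (½·δw/w)²) = √(0.00746 + 0.0407 + 0.00259) = 0.225

0.225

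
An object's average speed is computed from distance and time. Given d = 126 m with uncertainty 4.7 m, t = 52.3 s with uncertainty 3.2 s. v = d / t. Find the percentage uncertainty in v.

7.17%

Each factor contributes (exponent × relative error)² to (δv/v)²:
  (1·δd/d)² = (1×0.0373)² = 0.00139;  (-1·δt/t)² = (-1×0.0612)² = 0.00374
δv/v = √(0.00514) = 0.0717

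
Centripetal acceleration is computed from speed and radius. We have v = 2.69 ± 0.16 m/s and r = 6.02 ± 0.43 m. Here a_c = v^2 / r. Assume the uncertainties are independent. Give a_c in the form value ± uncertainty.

For a monomial a_c ∝ v^2, r^-1, fractional errors add in quadrature:
  (2·δv/v)² = (2×0.0595)² = 0.0142;  (-1·δr/r)² = (-1×0.0714)² = 0.00510
δa_c/a_c = √(0.0193) = 0.139
a_c = 1.20 m/s^2, so δa_c = 0.139 × 1.20 = 0.167 m/s^2.

1.20 ± 0.167 m/s^2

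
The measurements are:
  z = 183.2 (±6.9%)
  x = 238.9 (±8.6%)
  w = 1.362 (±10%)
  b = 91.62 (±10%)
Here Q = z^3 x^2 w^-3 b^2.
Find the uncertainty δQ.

5.25e+14

For a monomial Q ∝ z^3, x^2, w^-3, b^2, fractional errors add in quadrature:
  (3·δz/z)² = (3×0.0690)² = 0.0428;  (2·δx/x)² = (2×0.0860)² = 0.0296;  (-3·δw/w)² = (-3×0.100)² = 0.0900;  (2·δb/b)² = (2×0.100)² = 0.0400
δQ/Q = √(0.202) = 0.450
Q = 1.166e+15, so δQ = 0.450 × 1.166e+15 = 5.25e+14.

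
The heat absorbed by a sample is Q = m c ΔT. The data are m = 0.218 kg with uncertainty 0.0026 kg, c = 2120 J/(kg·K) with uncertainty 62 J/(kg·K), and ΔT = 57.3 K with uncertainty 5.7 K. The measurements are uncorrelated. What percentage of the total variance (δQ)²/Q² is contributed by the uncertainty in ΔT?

90.8%

(δQ/Q)² = (1·δm/m)² + (1·δc/c)² + (1·δΔT/ΔT)²
  m term: (1×0.0119)² = 0.000142
  c term: (1×0.0292)² = 0.000855
  ΔT term: (1×0.0995)² = 0.00990
Total = 0.0109. Share from ΔT = 0.00990/0.0109 = 0.908.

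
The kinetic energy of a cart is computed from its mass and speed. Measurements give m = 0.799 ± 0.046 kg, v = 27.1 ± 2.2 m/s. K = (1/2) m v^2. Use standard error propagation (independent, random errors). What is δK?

50.5 J

Since K is a product/quotient, work with relative uncertainties:
  (1·δm/m)² = (1×0.0576)² = 0.00331;  (2·δv/v)² = (2×0.0812)² = 0.0264
δK/K = √(0.0297) = 0.172
K = 293 J, so δK = 0.172 × 293 = 50.5 J.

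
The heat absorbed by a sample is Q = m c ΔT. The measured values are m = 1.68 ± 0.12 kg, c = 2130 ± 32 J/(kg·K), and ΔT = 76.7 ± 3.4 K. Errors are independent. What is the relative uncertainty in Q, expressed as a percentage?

Q is a product of powers, so relative uncertainties combine in quadrature:
  (1·δm/m)² = (1×0.0714)² = 0.00510;  (1·δc/c)² = (1×0.0150)² = 0.000226;  (1·δΔT/ΔT)² = (1×0.0443)² = 0.00197
δQ/Q = √(0.00729) = 0.0854

8.54%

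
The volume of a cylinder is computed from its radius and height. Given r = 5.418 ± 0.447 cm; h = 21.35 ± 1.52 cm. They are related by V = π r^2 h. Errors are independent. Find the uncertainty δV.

V is a product of powers, so relative uncertainties combine in quadrature:
  (2·δr/r)² = (2×0.0825)² = 0.0272;  (1·δh/h)² = (1×0.0712)² = 0.00507
δV/V = √(0.0323) = 0.180
V = 1969 cm^3, so δV = 0.180 × 1969 = 354 cm^3.

354 cm^3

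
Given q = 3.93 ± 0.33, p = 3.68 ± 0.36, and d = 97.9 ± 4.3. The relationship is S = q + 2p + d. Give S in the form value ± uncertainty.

Sums and differences: (δS)² = Σ (cᵢ δxᵢ)².
  (δq)² = 0.109;  (2·δp)² = 0.518;  (δd)² = 18.5
δS = √(19.1) = 4.37
S = 109.

109 ± 4.37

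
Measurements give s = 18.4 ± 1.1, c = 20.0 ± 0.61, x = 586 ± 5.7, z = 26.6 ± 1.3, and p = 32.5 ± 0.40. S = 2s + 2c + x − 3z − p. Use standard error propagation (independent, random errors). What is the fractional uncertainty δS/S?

0.0134

For a sum/difference, combine absolute errors in quadrature:
  (2·δs)² = 4.84;  (2·δc)² = 1.49;  (δx)² = 32.5;  (3·δz)² = 15.2;  (δp)² = 0.160
δS = √(54.2) = 7.36
S = 550, so δS/S = 7.36/550 = 0.0134.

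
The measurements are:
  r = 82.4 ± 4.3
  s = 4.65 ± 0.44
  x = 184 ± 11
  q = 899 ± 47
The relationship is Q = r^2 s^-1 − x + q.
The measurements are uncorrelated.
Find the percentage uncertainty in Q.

Let p = r^2·s^-1 = 1460. δp/p = √((2·δr/r)² + (-1·δs/s)²) = √(0.0109 + 0.00895) = 0.141, so δp = 206.
Q = p − x + q: δQ = √(δp² + δx² + δq²) = √(42300 + 121 + 2210) = 211
Q = 2180, so δQ/Q = 211/2180 = 0.0971.

9.71%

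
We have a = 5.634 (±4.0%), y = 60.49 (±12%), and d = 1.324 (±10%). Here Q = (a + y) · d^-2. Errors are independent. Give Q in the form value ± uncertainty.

Let u = a + y = 66.12. δu = √(δa² + δy²) = √(0.0508 + 52.7) = 7.26, so δu/u = 0.110.
Q is then a monomial in u, d:
δQ/Q = √((δu/u)² + (-2·δd/d)²) = √(0.0121 + 0.0400) = 0.228
Q = 37.72, so δQ = 0.228 × 37.72 = 8.61.

37.72 ± 8.61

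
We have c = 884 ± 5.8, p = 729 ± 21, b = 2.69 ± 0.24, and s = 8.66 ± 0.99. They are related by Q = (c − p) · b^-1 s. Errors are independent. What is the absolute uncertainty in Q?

Let u = c − p = 155. δu = √(δc² + δp²) = √(33.6 + 441) = 21.8, so δu/u = 0.141.
Q is then a monomial in u, b, s:
δQ/Q = √((δu/u)² + (-1·δb/b)² + (1·δs/s)²) = √(0.0198 + 0.00796 + 0.0131) = 0.202
Q = 499, so δQ = 0.202 × 499 = 101.

101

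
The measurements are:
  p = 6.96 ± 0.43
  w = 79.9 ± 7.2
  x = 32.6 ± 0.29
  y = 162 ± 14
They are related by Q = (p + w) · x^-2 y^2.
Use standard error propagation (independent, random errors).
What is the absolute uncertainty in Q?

Let u = p + w = 86.9. δu = √(δp² + δw²) = √(0.185 + 51.8) = 7.21, so δu/u = 0.0830.
Q is then a monomial in u, x, y:
δQ/Q = √((δu/u)² + (-2·δx/x)² + (2·δy/y)²) = √(0.00690 + 0.000317 + 0.0299) = 0.193
Q = 2140, so δQ = 0.193 × 2140 = 413.

413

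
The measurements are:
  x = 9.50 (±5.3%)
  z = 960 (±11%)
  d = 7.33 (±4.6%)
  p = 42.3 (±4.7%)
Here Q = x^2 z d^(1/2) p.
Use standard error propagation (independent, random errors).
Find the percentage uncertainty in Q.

For a monomial Q ∝ x^2, z, d^(1/2), p, fractional errors add in quadrature:
  (2·δx/x)² = (2×0.0530)² = 0.0112;  (1·δz/z)² = (1×0.110)² = 0.0121;  (½·δd/d)² = (0.5×0.0460)² = 0.000529;  (1·δp/p)² = (1×0.0470)² = 0.00221
δQ/Q = √(0.0261) = 0.161

16.1%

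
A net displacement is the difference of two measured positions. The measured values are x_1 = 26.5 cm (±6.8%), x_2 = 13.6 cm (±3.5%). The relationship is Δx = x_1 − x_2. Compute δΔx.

Absolute uncertainties add in quadrature for a linear combination:
  (δx_1)² = 3.25;  (δx_2)² = 0.227
δΔx = √(3.47) = 1.86 cm

1.86 cm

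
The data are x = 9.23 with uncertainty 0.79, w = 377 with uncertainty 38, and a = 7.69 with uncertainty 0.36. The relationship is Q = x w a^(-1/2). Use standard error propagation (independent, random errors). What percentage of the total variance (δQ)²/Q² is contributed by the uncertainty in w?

(δQ/Q)² = (1·δx/x)² + (1·δw/w)² + (−½·δa/a)²
  x term: (1×0.0856)² = 0.00733
  w term: (1×0.101)² = 0.0102
  a term: (-0.5×0.0468)² = 0.000548
Total = 0.0180. Share from w = 0.0102/0.0180 = 0.563.

56.3%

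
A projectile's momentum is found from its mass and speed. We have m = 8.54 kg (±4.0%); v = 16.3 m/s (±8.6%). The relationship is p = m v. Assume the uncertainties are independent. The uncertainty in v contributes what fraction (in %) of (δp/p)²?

82.2%

(δp/p)² = (1·δm/m)² + (1·δv/v)²
  m term: (1×0.0400)² = 0.00160
  v term: (1×0.0860)² = 0.00740
Total = 0.00900. Share from v = 0.00740/0.00900 = 0.822.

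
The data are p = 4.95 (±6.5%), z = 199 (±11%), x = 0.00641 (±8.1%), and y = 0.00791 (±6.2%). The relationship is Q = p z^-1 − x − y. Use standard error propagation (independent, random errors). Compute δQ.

Let w = p·z^-1 = 0.0249. δw/w = √((1·δp/p)² + (-1·δz/z)²) = √(0.00423 + 0.0121) = 0.128, so δw = 0.00318.
Q = w − x − y: δQ = √(δw² + δx² + δy²) = √(1.01e-05 + 2.7e-07 + 2.41e-07) = 0.00326

0.00326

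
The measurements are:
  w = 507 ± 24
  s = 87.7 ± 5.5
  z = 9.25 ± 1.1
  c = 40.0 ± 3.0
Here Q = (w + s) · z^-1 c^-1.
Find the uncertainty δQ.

Let u = w + s = 595. δu = √(δw² + δs²) = √(576 + 30.2) = 24.6, so δu/u = 0.0414.
Q is then a monomial in u, z, c:
δQ/Q = √((δu/u)² + (-1·δz/z)² + (-1·δc/c)²) = √(0.00171 + 0.0141 + 0.00562) = 0.147
Q = 1.61, so δQ = 0.147 × 1.61 = 0.236.

0.236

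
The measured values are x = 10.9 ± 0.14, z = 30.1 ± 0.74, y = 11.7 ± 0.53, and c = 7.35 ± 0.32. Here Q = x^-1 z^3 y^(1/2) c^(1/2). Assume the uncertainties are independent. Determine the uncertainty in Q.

1880

For a monomial Q ∝ x^-1, z^3, y^(1/2), c^(1/2), fractional errors add in quadrature:
  (-1·δx/x)² = (-1×0.0128)² = 0.000165;  (3·δz/z)² = (3×0.0246)² = 0.00544;  (½·δy/y)² = (0.5×0.0453)² = 0.000513;  (½·δc/c)² = (0.5×0.0435)² = 0.000474
δQ/Q = √(0.00659) = 0.0812
Q = 23200, so δQ = 0.0812 × 23200 = 1880.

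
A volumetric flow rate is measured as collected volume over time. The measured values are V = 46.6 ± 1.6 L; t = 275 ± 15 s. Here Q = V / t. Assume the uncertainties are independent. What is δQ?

0.0109 L/s

Since Q is a product/quotient, work with relative uncertainties:
  (1·δV/V)² = (1×0.0343)² = 0.00118;  (-1·δt/t)² = (-1×0.0545)² = 0.00298
δQ/Q = √(0.00415) = 0.0645
Q = 0.169 L/s, so δQ = 0.0645 × 0.169 = 0.0109 L/s.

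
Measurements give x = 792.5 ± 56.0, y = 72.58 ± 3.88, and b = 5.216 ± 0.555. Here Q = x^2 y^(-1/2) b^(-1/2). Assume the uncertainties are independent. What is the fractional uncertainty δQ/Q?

Q is a product of powers, so relative uncertainties combine in quadrature:
  (2·δx/x)² = (2×0.0707)² = 0.0200;  (−½·δy/y)² = (-0.5×0.0535)² = 0.000714;  (−½·δb/b)² = (-0.5×0.106)² = 0.00283
δQ/Q = √(0.0235) = 0.153

0.153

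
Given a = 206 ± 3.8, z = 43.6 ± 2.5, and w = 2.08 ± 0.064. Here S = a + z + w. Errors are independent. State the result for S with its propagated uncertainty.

252 ± 4.55

Absolute uncertainties add in quadrature for a linear combination:
  (δa)² = 14.4;  (δz)² = 6.25;  (δw)² = 0.00410
δS = √(20.7) = 4.55
S = 252.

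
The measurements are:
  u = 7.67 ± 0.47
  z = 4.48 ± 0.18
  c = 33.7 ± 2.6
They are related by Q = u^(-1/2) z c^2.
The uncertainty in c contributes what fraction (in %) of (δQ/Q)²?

90.3%

(δQ/Q)² = (−½·δu/u)² + (1·δz/z)² + (2·δc/c)²
  u term: (-0.5×0.0613)² = 0.000939
  z term: (1×0.0402)² = 0.00161
  c term: (2×0.0772)² = 0.0238
Total = 0.0264. Share from c = 0.0238/0.0264 = 0.903.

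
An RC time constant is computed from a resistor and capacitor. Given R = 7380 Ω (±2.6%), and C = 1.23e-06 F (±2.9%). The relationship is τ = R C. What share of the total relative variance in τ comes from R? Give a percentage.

(δτ/τ)² = (1·δR/R)² + (1·δC/C)²
  R term: (1×0.0260)² = 0.000676
  C term: (1×0.0290)² = 0.000841
Total = 0.00152. Share from R = 0.000676/0.00152 = 0.446.

44.6%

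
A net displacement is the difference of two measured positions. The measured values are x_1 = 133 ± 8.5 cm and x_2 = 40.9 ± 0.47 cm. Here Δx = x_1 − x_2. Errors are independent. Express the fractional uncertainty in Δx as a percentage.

9.24%

Absolute uncertainties add in quadrature for a linear combination:
  (δx_1)² = 72.2;  (δx_2)² = 0.221
δΔx = √(72.5) = 8.51 cm
Δx = 92.1 cm, so δΔx/Δx = 8.51/92.1 = 0.0924.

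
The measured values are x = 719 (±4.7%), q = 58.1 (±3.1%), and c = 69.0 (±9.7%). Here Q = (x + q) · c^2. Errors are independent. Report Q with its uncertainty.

(3.70 ± 0.736) × 10^6

Let u = x + q = 777. δu = √(δx² + δq²) = √(1140 + 3.24) = 33.8, so δu/u = 0.0435.
Q is then a monomial in u, c:
δQ/Q = √((δu/u)² + (2·δc/c)²) = √(0.00190 + 0.0376) = 0.199
Q = 3.7e+06, so δQ = 0.199 × 3.7e+06 = 7.36e+05.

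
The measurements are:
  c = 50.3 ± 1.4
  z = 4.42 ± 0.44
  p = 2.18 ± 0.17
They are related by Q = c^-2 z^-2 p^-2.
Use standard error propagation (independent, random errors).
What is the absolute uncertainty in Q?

1.1e-06

Q is a product of powers, so relative uncertainties combine in quadrature:
  (-2·δc/c)² = (-2×0.0278)² = 0.00310;  (-2·δz/z)² = (-2×0.0995)² = 0.0396;  (-2·δp/p)² = (-2×0.0780)² = 0.0243
δQ/Q = √(0.0671) = 0.259
Q = 4.26e-06, so δQ = 0.259 × 4.26e-06 = 1.1e-06.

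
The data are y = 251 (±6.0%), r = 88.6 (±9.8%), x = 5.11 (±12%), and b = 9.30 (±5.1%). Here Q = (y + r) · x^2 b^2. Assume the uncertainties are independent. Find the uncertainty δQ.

2.04e+05

Let u = y + r = 340. δu = √(δy² + δr²) = √(227 + 75.4) = 17.4, so δu/u = 0.0512.
Q is then a monomial in u, x, b:
δQ/Q = √((δu/u)² + (2·δx/x)² + (2·δb/b)²) = √(0.00262 + 0.0576 + 0.0104) = 0.266
Q = 7.67e+05, so δQ = 0.266 × 7.67e+05 = 2.04e+05.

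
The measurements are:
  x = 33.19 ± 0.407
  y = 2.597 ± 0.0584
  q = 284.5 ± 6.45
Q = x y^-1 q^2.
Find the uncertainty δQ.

Each factor contributes (exponent × relative error)² to (δQ/Q)²:
  (1·δx/x)² = (1×0.0123)² = 0.000150;  (-1·δy/y)² = (-1×0.0225)² = 0.000506;  (2·δq/q)² = (2×0.0227)² = 0.00206
δQ/Q = √(0.00271) = 0.0521
Q = 1.034e+06, so δQ = 0.0521 × 1.034e+06 = 53900.

53900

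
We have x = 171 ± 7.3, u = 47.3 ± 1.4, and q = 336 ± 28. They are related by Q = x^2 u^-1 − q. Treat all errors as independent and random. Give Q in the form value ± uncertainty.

282 ± 62.5

Let p = x^2·u^-1 = 618. δp/p = √((2·δx/x)² + (-1·δu/u)²) = √(0.00729 + 0.000876) = 0.0904, so δp = 55.9.
Q = p − q: δQ = √(δp² + δq²) = √(3120 + 784) = 62.5
Q = 282.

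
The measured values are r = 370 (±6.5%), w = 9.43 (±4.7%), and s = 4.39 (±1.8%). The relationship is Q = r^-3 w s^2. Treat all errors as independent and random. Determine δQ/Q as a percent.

Q is a product of powers, so relative uncertainties combine in quadrature:
  (-3·δr/r)² = (-3×0.0650)² = 0.0380;  (1·δw/w)² = (1×0.0470)² = 0.00221;  (2·δs/s)² = (2×0.0180)² = 0.00130
δQ/Q = √(0.0415) = 0.204

20.4%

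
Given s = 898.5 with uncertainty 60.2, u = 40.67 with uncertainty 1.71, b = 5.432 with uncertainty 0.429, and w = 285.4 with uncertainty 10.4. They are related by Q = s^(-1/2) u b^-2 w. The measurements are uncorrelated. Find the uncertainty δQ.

For a monomial Q ∝ s^(-1/2), u, b^-2, w, fractional errors add in quadrature:
  (−½·δs/s)² = (-0.5×0.0670)² = 0.00112;  (1·δu/u)² = (1×0.0420)² = 0.00177;  (-2·δb/b)² = (-2×0.0790)² = 0.0249;  (1·δw/w)² = (1×0.0364)² = 0.00133
δQ/Q = √(0.0292) = 0.171
Q = 13.12, so δQ = 0.171 × 13.12 = 2.24.

2.24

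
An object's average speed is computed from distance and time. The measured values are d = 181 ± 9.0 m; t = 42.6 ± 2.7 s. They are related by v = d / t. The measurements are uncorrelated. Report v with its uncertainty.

4.25 ± 0.342 m/s

Each factor contributes (exponent × relative error)² to (δv/v)²:
  (1·δd/d)² = (1×0.0497)² = 0.00247;  (-1·δt/t)² = (-1×0.0634)² = 0.00402
δv/v = √(0.00649) = 0.0806
v = 4.25 m/s, so δv = 0.0806 × 4.25 = 0.342 m/s.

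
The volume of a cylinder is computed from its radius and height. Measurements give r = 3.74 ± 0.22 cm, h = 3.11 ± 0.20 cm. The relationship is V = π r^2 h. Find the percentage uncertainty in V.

13.4%

V is a product of powers, so relative uncertainties combine in quadrature:
  (2·δr/r)² = (2×0.0588)² = 0.0138;  (1·δh/h)² = (1×0.0643)² = 0.00414
δV/V = √(0.0180) = 0.134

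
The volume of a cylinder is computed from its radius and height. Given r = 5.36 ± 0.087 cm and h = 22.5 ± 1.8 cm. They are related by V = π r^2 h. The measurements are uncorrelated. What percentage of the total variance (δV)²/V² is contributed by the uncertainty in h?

(δV/V)² = (2·δr/r)² + (1·δh/h)²
  r term: (2×0.0162)² = 0.00105
  h term: (1×0.0800)² = 0.00640
Total = 0.00745. Share from h = 0.00640/0.00745 = 0.859.

85.9%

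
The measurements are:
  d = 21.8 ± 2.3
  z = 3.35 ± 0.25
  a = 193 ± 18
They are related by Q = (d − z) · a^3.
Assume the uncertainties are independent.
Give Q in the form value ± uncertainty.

Let u = d − z = 18.4. δu = √(δd² + δz²) = √(5.29 + 0.0625) = 2.31, so δu/u = 0.125.
Q is then a monomial in u, a:
δQ/Q = √((δu/u)² + (3·δa/a)²) = √(0.0157 + 0.0783) = 0.307
Q = 1.33e+08, so δQ = 0.307 × 1.33e+08 = 4.07e+07.

(1.33 ± 0.407) × 10^8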